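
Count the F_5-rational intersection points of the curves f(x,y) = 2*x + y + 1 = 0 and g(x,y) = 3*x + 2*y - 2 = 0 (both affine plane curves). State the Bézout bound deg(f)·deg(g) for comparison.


Common zeros: {(1, 2)}; count = 1; Bézout bound = 1.

deg(f) = 1, deg(g) = 1, so Bézout bound = 1.
Scan x ∈ F_5. For each x, list the y ∈ F_5 with f(x, y) ≡ 0 and those with g(x, y) ≡ 0 (mod 5); the common zeros in that column are the intersection.
  x = 0: f ≡ 0 at y ∈ {4}; g ≡ 0 at y ∈ {1}; common: ∅.
  x = 1: f ≡ 0 at y ∈ {2}; g ≡ 0 at y ∈ {2}; common: {2}.
  x = 2: f ≡ 0 at y ∈ {0}; g ≡ 0 at y ∈ {3}; common: ∅.
  x = 3: f ≡ 0 at y ∈ {3}; g ≡ 0 at y ∈ {4}; common: ∅.
  x = 4: f ≡ 0 at y ∈ {1}; g ≡ 0 at y ∈ {0}; common: ∅.
Collecting: common zeros = {(1, 2)}, so the count is 1.
Comparison with the Bézout bound: 1 ≤ 1 = deg(f)·deg(g), as expected for curves with no common component (the bound is attained).


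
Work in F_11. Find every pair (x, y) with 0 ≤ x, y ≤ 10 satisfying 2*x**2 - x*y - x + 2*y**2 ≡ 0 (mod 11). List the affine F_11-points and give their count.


Affine F_11-points: {(0, 0), (1, 8), (1, 9), (2, 6), (4, 4), (4, 9), (6, 0), (6, 3), (7, 3), (7, 6), (9, 2), (9, 8)}; count = 12.

For each of the 121 pairs (x, y) ∈ F_11², evaluate f(x, y) mod 11. Record the zeros.
  x = 0: [0↦0, 1↦2, 2↦8, 3↦7, 4↦10, 5↦6, 6↦6, 7↦10, 8↦7, 9↦8, 10↦2]  zeros at y ∈ {0}
  x = 1: [0↦1, 1↦2, 2↦7, 3↦5, 4↦7, 5↦2, 6↦1, 7↦4, 8↦0, 9↦0, 10↦4]  zeros at y ∈ {8, 9}
  x = 2: [0↦6, 1↦6, 2↦10, 3↦7, 4↦8, 5↦2, 6↦0, 7↦2, 8↦8, 9↦7, 10↦10]  zeros at y ∈ {6}
  x = 3: [0↦4, 1↦3, 2↦6, 3↦2, 4↦2, 5↦6, 6↦3, 7↦4, 8↦9, 9↦7, 10↦9]  zeros at y ∈ ∅
  x = 4: [0↦6, 1↦4, 2↦6, 3↦1, 4↦0, 5↦3, 6↦10, 7↦10, 8↦3, 9↦0, 10↦1]  zeros at y ∈ {4, 9}
  x = 5: [0↦1, 1↦9, 2↦10, 3↦4, 4↦2, 5↦4, 6↦10, 7↦9, 8↦1, 9↦8, 10↦8]  zeros at y ∈ ∅
  x = 6: [0↦0, 1↦7, 2↦7, 3↦0, 4↦8, 5↦9, 6↦3, 7↦1, 8↦3, 9↦9, 10↦8]  zeros at y ∈ {0, 3}
  x = 7: [0↦3, 1↦9, 2↦8, 3↦0, 4↦7, 5↦7, 6↦0, 7↦8, 8↦9, 9↦3, 10↦1]  zeros at y ∈ {3, 6}
  x = 8: [0↦10, 1↦4, 2↦2, 3↦4, 4↦10, 5↦9, 6↦1, 7↦8, 8↦8, 9↦1, 10↦9]  zeros at y ∈ ∅
  x = 9: [0↦10, 1↦3, 2↦0, 3↦1, 4↦6, 5↦4, 6↦6, 7↦1, 8↦0, 9↦3, 10↦10]  zeros at y ∈ {2, 8}
  x = 10: [0↦3, 1↦6, 2↦2, 3↦2, 4↦6, 5↦3, 6↦4, 7↦9, 8↦7, 9↦9, 10↦4]  zeros at y ∈ ∅
Collecting zeros: affine points = {(0, 0), (1, 8), (1, 9), (2, 6), (4, 4), (4, 9), (6, 0), (6, 3), (7, 3), (7, 6), (9, 2), (9, 8)}.
Total count |C(F_11)_aff| = 12.


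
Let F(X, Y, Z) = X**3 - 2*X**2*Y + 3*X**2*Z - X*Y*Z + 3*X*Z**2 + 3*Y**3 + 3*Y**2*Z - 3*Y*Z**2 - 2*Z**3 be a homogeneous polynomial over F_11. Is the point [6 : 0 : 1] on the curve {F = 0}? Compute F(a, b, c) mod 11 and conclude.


F(6,0,1) ≡ 10 (mod 11); P is NOT on the curve.

Evaluate F(6, 0, 1) term-by-term (mod 11).
  X**3 ↦ 1·216·1·1 = 216
  -2*X**2*Y ↦ -2·36·0·1 = 0
  3*X**2*Z ↦ 3·36·1·1 = 108
  -X*Y*Z ↦ -1·6·0·1 = 0
  3*X*Z**2 ↦ 3·6·1·1 = 18
  3*Y**3 ↦ 3·1·0·1 = 0
  3*Y**2*Z ↦ 3·1·0·1 = 0
  -3*Y*Z**2 ↦ -3·1·0·1 = 0
  -2*Z**3 ↦ -2·1·1·1 = -2
Sum: F(6, 0, 1) = (216) + (0) + (108) + (0) + (18) + (0) + (0) + (0) + (-2) = 340.
Reducing mod 11: 340 ≡ 10 (mod 11).
Since F(a, b, c) ≡ 10 ≠ 0 (mod 11), P does NOT lie on the curve.


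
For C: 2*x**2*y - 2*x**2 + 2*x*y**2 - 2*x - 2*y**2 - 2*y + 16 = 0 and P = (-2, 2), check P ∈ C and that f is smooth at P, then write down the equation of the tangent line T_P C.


Tangent line at P: -2*x - 18*y + 32 = 0.

Step 1: f(-2, 2) = 0, so P lies on C.
Step 2: partial derivatives
  f_x(x, y) = 4*x*y - 4*x + 2*y**2 - 2, f_y(x, y) = 2*x**2 + 4*x*y - 4*y - 2.
  f_x(P) = -2, f_y(P) = -18 (gradient nonzero, so P is smooth).
Step 3: tangent line at P: -2·(x − -2) + -18·(y − 2) = 0.
Expanding: -2*x - 18*y + 32 = 0.


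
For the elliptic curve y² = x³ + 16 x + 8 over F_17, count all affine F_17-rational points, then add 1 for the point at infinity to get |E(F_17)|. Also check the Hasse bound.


Affine points = {(0, 5), (0, 12), (1, 5), (1, 12), (3, 7), (3, 10), (4, 0), (5, 3), (5, 14), (7, 2), (7, 15), (8, 6), (8, 11), (11, 6), (11, 11), (13, 4), (13, 13), (14, 1), (14, 16), (15, 6), (15, 11), (16, 5), (16, 12)}; affine count = 23; |E(F_17)| = 24.

Discriminant check: Δ ∝ 4a³ + 27b² = 4·16³ + 27·8² = 4·4096 + 27·64 ≡ 7 (mod 17). Nonzero ⇒ E is nonsingular.
For each x ∈ F_17, compute rhs = x³ + 16·x + 8 mod 17, then count y ∈ F_17 with y² ≡ rhs.
  x = 0: rhs = 8, matching y values: 5, 12 (2 points).
  x = 1: rhs = 8, matching y values: 5, 12 (2 points).
  x = 2: rhs = 14, matching y values: none (0 points).
  x = 3: rhs = 15, matching y values: 7, 10 (2 points).
  x = 4: rhs = 0, matching y values: 0 (1 points).
  x = 5: rhs = 9, matching y values: 3, 14 (2 points).
  x = 6: rhs = 14, matching y values: none (0 points).
  x = 7: rhs = 4, matching y values: 2, 15 (2 points).
  x = 8: rhs = 2, matching y values: 6, 11 (2 points).
  x = 9: rhs = 14, matching y values: none (0 points).
  x = 10: rhs = 12, matching y values: none (0 points).
  x = 11: rhs = 2, matching y values: 6, 11 (2 points).
  x = 12: rhs = 7, matching y values: none (0 points).
  x = 13: rhs = 16, matching y values: 4, 13 (2 points).
  x = 14: rhs = 1, matching y values: 1, 16 (2 points).
  x = 15: rhs = 2, matching y values: 6, 11 (2 points).
  x = 16: rhs = 8, matching y values: 5, 12 (2 points).
Total affine count: 23.
Full point count |E(F_17)| = 23 + 1 = 24.
Hasse bound: |24 − (17+1)| = |6| = 6 ≤ 2√17 ≈ 8.2462 ✓.


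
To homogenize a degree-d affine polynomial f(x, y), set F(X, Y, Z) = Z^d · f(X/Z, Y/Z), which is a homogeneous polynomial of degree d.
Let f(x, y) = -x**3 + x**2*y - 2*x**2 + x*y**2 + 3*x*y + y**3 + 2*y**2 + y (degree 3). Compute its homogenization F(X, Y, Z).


F(X, Y, Z) = -X**3 + X**2*Y - 2*X**2*Z + X*Y**2 + 3*X*Y*Z + Y**3 + 2*Y**2*Z + Y*Z**2

deg(f) = 3.
Substitute x = X/Z, y = Y/Z into f, then multiply by Z^3.
  monomial -1·x^3·y^0 ↦ -1·X^3·Y^0·Z^0.
  monomial 1·x^2·y^1 ↦ 1·X^2·Y^1·Z^0.
  monomial -2·x^2·y^0 ↦ -2·X^2·Y^0·Z^1.
  monomial 1·x^1·y^2 ↦ 1·X^1·Y^2·Z^0.
  monomial 3·x^1·y^1 ↦ 3·X^1·Y^1·Z^1.
  monomial 1·x^0·y^3 ↦ 1·X^0·Y^3·Z^0.
  monomial 2·x^0·y^2 ↦ 2·X^0·Y^2·Z^1.
  monomial 1·x^0·y^1 ↦ 1·X^0·Y^1·Z^2.
Collecting: F(X, Y, Z) = -X**3 + X**2*Y - 2*X**2*Z + X*Y**2 + 3*X*Y*Z + Y**3 + 2*Y**2*Z + Y*Z**2.


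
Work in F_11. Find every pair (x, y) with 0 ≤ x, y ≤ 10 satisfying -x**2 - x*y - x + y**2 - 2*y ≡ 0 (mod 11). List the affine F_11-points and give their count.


Affine F_11-points: {(0, 0), (0, 2), (5, 8), (5, 10), (6, 9), (6, 10), (8, 2), (8, 8), (10, 0), (10, 1)}; count = 10.

For each of the 121 pairs (x, y) ∈ F_11², evaluate f(x, y) mod 11. Record the zeros.
  x = 0: [0↦0, 1↦10, 2↦0, 3↦3, 4↦8, 5↦4, 6↦2, 7↦2, 8↦4, 9↦8, 10↦3]  zeros at y ∈ {0, 2}
  x = 1: [0↦9, 1↦7, 2↦7, 3↦9, 4↦2, 5↦8, 6↦5, 7↦4, 8↦5, 9↦8, 10↦2]  zeros at y ∈ ∅
  x = 2: [0↦5, 1↦2, 2↦1, 3↦2, 4↦5, 5↦10, 6↦6, 7↦4, 8↦4, 9↦6, 10↦10]  zeros at y ∈ ∅
  x = 3: [0↦10, 1↦6, 2↦4, 3↦4, 4↦6, 5↦10, 6↦5, 7↦2, 8↦1, 9↦2, 10↦5]  zeros at y ∈ ∅
  x = 4: [0↦2, 1↦8, 2↦5, 3↦4, 4↦5, 5↦8, 6↦2, 7↦9, 8↦7, 9↦7, 10↦9]  zeros at y ∈ ∅
  x = 5: [0↦3, 1↦8, 2↦4, 3↦2, 4↦2, 5↦4, 6↦8, 7↦3, 8↦0, 9↦10, 10↦0]  zeros at y ∈ {8, 10}
  x = 6: [0↦2, 1↦6, 2↦1, 3↦9, 4↦8, 5↦9, 6↦1, 7↦6, 8↦2, 9↦0, 10↦0]  zeros at y ∈ {9, 10}
  x = 7: [0↦10, 1↦2, 2↦7, 3↦3, 4↦1, 5↦1, 6↦3, 7↦7, 8↦2, 9↦10, 10↦9]  zeros at y ∈ ∅
  x = 8: [0↦5, 1↦7, 2↦0, 3↦6, 4↦3, 5↦2, 6↦3, 7↦6, 8↦0, 9↦7, 10↦5]  zeros at y ∈ {2, 8}
  x = 9: [0↦9, 1↦10, 2↦2, 3↦7, 4↦3, 5↦1, 6↦1, 7↦3, 8↦7, 9↦2, 10↦10]  zeros at y ∈ ∅
  x = 10: [0↦0, 1↦0, 2↦2, 3↦6, 4↦1, 5↦9, 6↦8, 7↦9, 8↦1, 9↦6, 10↦2]  zeros at y ∈ {0, 1}
Collecting zeros: affine points = {(0, 0), (0, 2), (5, 8), (5, 10), (6, 9), (6, 10), (8, 2), (8, 8), (10, 0), (10, 1)}.
Total count |C(F_11)_aff| = 10.


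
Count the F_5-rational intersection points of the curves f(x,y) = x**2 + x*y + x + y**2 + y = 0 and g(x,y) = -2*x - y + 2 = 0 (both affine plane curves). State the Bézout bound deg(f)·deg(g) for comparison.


Common zeros: ∅; count = 0; Bézout bound = 2.

deg(f) = 2, deg(g) = 1, so Bézout bound = 2.
Scan x ∈ F_5. For each x, list the y ∈ F_5 with f(x, y) ≡ 0 and those with g(x, y) ≡ 0 (mod 5); the common zeros in that column are the intersection.
  x = 0: f ≡ 0 at y ∈ {0, 4}; g ≡ 0 at y ∈ {2}; common: ∅.
  x = 1: f ≡ 0 at y ∈ {1, 2}; g ≡ 0 at y ∈ {0}; common: ∅.
  x = 2: f ≡ 0 at y ∈ {1}; g ≡ 0 at y ∈ {3}; common: ∅.
  x = 3: f ≡ 0 at y ∈ ∅; g ≡ 0 at y ∈ {1}; common: ∅.
  x = 4: f ≡ 0 at y ∈ {0}; g ≡ 0 at y ∈ {4}; common: ∅.
Collecting: common zeros = ∅, so the count is 0.
Comparison with the Bézout bound: 0 ≤ 2 = deg(f)·deg(g), as expected for curves with no common component (the affine F_5-count falls short of the bound because intersections may lie at infinity, over extension fields, or carry multiplicity).


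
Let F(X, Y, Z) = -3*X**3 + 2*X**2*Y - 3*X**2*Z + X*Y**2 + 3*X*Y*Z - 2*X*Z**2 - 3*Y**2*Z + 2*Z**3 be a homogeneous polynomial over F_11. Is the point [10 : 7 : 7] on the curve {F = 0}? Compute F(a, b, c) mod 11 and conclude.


F(10,7,7) ≡ 6 (mod 11); P is NOT on the curve.

Evaluate F(10, 7, 7) term-by-term (mod 11).
  -3*X**3 ↦ -3·1000·1·1 = -3000
  2*X**2*Y ↦ 2·100·7·1 = 1400
  -3*X**2*Z ↦ -3·100·1·7 = -2100
  X*Y**2 ↦ 1·10·49·1 = 490
  3*X*Y*Z ↦ 3·10·7·7 = 1470
  -2*X*Z**2 ↦ -2·10·1·49 = -980
  -3*Y**2*Z ↦ -3·1·49·7 = -1029
  2*Z**3 ↦ 2·1·1·343 = 686
Sum: F(10, 7, 7) = (-3000) + (1400) + (-2100) + (490) + (1470) + (-980) + (-1029) + (686) = -3063.
Reducing mod 11: -3063 ≡ 6 (mod 11).
Since F(a, b, c) ≡ 6 ≠ 0 (mod 11), P does NOT lie on the curve.


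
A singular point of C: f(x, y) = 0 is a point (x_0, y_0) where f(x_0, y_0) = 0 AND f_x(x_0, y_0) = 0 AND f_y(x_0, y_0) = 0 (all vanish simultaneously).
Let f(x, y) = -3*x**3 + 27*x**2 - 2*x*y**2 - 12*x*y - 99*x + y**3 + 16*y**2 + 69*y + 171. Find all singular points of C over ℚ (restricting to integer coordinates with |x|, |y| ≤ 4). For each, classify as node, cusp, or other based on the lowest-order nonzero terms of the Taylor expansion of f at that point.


Singular points: {(3, -3)}; classification: cusp.

Compute partial derivatives:
  f_x = -9*x**2 + 54*x - 2*y**2 - 12*y - 99.
  f_y = -4*x*y - 12*x + 3*y**2 + 32*y + 69.
Scan x_0 ∈ {−4, ..., 4}. For each x_0, f_y(x_0, y) is a polynomial in y; find its integer roots y ∈ {−4, ..., 4}, then test f_x and f at those candidates.
  x = -4: f_y(-4, y) = 3*y**2 + 48*y + 117; vanishes at y ∈ {-3}. (-4, -3): f_x = -441 ≠ 0.
  x = -3: f_y(-3, y) = 3*y**2 + 44*y + 105; vanishes at y ∈ {-3}. (-3, -3): f_x = -324 ≠ 0.
  x = -2: f_y(-2, y) = 3*y**2 + 40*y + 93; vanishes at y ∈ {-3}. (-2, -3): f_x = -225 ≠ 0.
  x = -1: f_y(-1, y) = 3*y**2 + 36*y + 81; vanishes at y ∈ {-3}. (-1, -3): f_x = -144 ≠ 0.
  x = 0: f_y(0, y) = 3*y**2 + 32*y + 69; vanishes at y ∈ {-3}. (0, -3): f_x = -81 ≠ 0.
  x = 1: f_y(1, y) = 3*y**2 + 28*y + 57; vanishes at y ∈ {-3}. (1, -3): f_x = -36 ≠ 0.
  x = 2: f_y(2, y) = 3*y**2 + 24*y + 45; vanishes at y ∈ {-3}. (2, -3): f_x = -9 ≠ 0.
  x = 3: f_y(3, y) = 3*y**2 + 20*y + 33; vanishes at y ∈ {-3}. (3, -3): f_x = 0, f = 0 — SINGULAR.
  x = 4: f_y(4, y) = 3*y**2 + 16*y + 21; vanishes at y ∈ {-3}. (4, -3): f_x = -9 ≠ 0.
Only singular point on the grid: (3, -3).
Classify: substitute x = 3 + u, y = -3 + v and expand: f = -3*u**3 - 2*u*v**2 + v**3 + v**2.
No constant or linear terms (consistent with a singular point). Quadratic part: v**2. Cubic part: -3*u**3 - 2*u*v**2 + v**3.
The quadratic part v**2 is a perfect square, so there is a single (double) tangent line v = 0, i.e. y = -3. Restricting the cubic part to that line (v = 0) leaves -3*u**3 ≠ 0, so f is not divisible by v and the branch is v² ≈ 3*u**3 to lowest order — this is a cusp.
Classification: cusp.


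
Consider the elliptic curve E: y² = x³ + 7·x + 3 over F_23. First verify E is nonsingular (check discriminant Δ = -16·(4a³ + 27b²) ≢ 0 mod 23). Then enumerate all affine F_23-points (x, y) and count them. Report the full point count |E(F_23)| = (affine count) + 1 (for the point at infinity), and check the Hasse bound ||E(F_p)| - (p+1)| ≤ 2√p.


Affine points = {(0, 7), (0, 16), (2, 5), (2, 18), (4, 7), (4, 16), (5, 5), (5, 18), (6, 10), (6, 13), (7, 2), (7, 21), (9, 6), (9, 17), (11, 10), (11, 13), (14, 4), (14, 19), (16, 5), (16, 18), (18, 2), (18, 21), (19, 7), (19, 16), (20, 1), (20, 22), (21, 2), (21, 21), (22, 8), (22, 15)}; affine count = 30; |E(F_23)| = 31.

Discriminant check: Δ ∝ 4a³ + 27b² = 4·7³ + 27·3² = 4·343 + 27·9 ≡ 5 (mod 23). Nonzero ⇒ E is nonsingular.
For each x ∈ F_23, compute rhs = x³ + 7·x + 3 mod 23, then count y ∈ F_23 with y² ≡ rhs.
  x = 0: rhs = 3, matching y values: 7, 16 (2 points).
  x = 1: rhs = 11, matching y values: none (0 points).
  x = 2: rhs = 2, matching y values: 5, 18 (2 points).
  x = 3: rhs = 5, matching y values: none (0 points).
  x = 4: rhs = 3, matching y values: 7, 16 (2 points).
  x = 5: rhs = 2, matching y values: 5, 18 (2 points).
  x = 6: rhs = 8, matching y values: 10, 13 (2 points).
  x = 7: rhs = 4, matching y values: 2, 21 (2 points).
  x = 8: rhs = 19, matching y values: none (0 points).
  x = 9: rhs = 13, matching y values: 6, 17 (2 points).
  x = 10: rhs = 15, matching y values: none (0 points).
  x = 11: rhs = 8, matching y values: 10, 13 (2 points).
  x = 12: rhs = 21, matching y values: none (0 points).
  x = 13: rhs = 14, matching y values: none (0 points).
  x = 14: rhs = 16, matching y values: 4, 19 (2 points).
  x = 15: rhs = 10, matching y values: none (0 points).
  x = 16: rhs = 2, matching y values: 5, 18 (2 points).
  x = 17: rhs = 21, matching y values: none (0 points).
  x = 18: rhs = 4, matching y values: 2, 21 (2 points).
  x = 19: rhs = 3, matching y values: 7, 16 (2 points).
  x = 20: rhs = 1, matching y values: 1, 22 (2 points).
  x = 21: rhs = 4, matching y values: 2, 21 (2 points).
  x = 22: rhs = 18, matching y values: 8, 15 (2 points).
Total affine count: 30.
Full point count |E(F_23)| = 30 + 1 = 31.
Hasse bound: |31 − (23+1)| = |7| = 7 ≤ 2√23 ≈ 9.5917 ✓.


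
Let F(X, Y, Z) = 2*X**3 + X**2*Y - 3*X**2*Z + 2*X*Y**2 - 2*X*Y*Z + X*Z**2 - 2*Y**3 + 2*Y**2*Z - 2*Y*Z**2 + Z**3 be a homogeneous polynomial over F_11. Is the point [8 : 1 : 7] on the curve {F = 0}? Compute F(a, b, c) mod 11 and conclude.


F(8,1,7) ≡ 0 (mod 11); P is on the curve.

Evaluate F(8, 1, 7) term-by-term (mod 11).
  2*X**3 ↦ 2·512·1·1 = 1024
  X**2*Y ↦ 1·64·1·1 = 64
  -3*X**2*Z ↦ -3·64·1·7 = -1344
  2*X*Y**2 ↦ 2·8·1·1 = 16
  -2*X*Y*Z ↦ -2·8·1·7 = -112
  X*Z**2 ↦ 1·8·1·49 = 392
  -2*Y**3 ↦ -2·1·1·1 = -2
  2*Y**2*Z ↦ 2·1·1·7 = 14
  -2*Y*Z**2 ↦ -2·1·1·49 = -98
  Z**3 ↦ 1·1·1·343 = 343
Sum: F(8, 1, 7) = (1024) + (64) + (-1344) + (16) + (-112) + (392) + (-2) + (14) + (-98) + (343) = 297.
Reducing mod 11: 297 ≡ 0 (mod 11).
Since F(a, b, c) ≡ 0 (mod 11), P lies on the curve.


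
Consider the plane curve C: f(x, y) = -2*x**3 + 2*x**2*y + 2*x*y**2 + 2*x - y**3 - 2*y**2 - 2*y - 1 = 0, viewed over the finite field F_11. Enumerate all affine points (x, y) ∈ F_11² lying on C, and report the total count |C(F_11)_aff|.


Affine F_11-points: {(0, 10), (1, 10), (2, 6), (4, 0), (5, 2), (5, 8), (5, 9), (6, 6), (8, 5), (9, 0), (9, 6), (9, 10)}; count = 12.

For each of the 121 pairs (x, y) ∈ F_11², evaluate f(x, y) mod 11. Record the zeros.
  x = 0: [0↦10, 1↦5, 2↦1, 3↦3, 4↦5, 5↦1, 6↦7, 7↦6, 8↦3, 9↦3, 10↦0]  zeros at y ∈ {10}
  x = 1: [0↦10, 1↦9, 2↦2, 3↦5, 4↦1, 5↦6, 6↦3, 7↦8, 8↦4, 9↦7, 10↦0]  zeros at y ∈ {10}
  x = 2: [0↦9, 1↦5, 2↦10, 3↦7, 4↦1, 5↦8, 6↦0, 7↦4, 8↦3, 9↦2, 10↦6]  zeros at y ∈ {6}
  x = 3: [0↦6, 1↦3, 2↦2, 3↦8, 4↦4, 5↦6, 6↦8, 7↦4, 8↦10, 9↦9, 10↦6]  zeros at y ∈ ∅
  x = 4: [0↦0, 1↦2, 2↦10, 3↦7, 4↦9, 5↦10, 6↦4, 7↦7, 8↦2, 9↦5, 10↦10]  zeros at y ∈ {0}
  x = 5: [0↦1, 1↦1, 2↦0, 3↦3, 4↦4, 5↦8, 6↦9, 7↦1, 8↦0, 9↦0, 10↦6]  zeros at y ∈ {2, 8, 9}
  x = 6: [0↦8, 1↦10, 2↦4, 3↦6, 4↦10, 5↦10, 6↦0, 7↦7, 8↦3, 9↦4, 10↦4]  zeros at y ∈ {6}
  x = 7: [0↦9, 1↦6, 2↦10, 3↦4, 4↦4, 5↦4, 6↦9, 7↦2, 8↦10, 9↦5, 10↦3]  zeros at y ∈ ∅
  x = 8: [0↦3, 1↦10, 2↦6, 3↦7, 4↦7, 5↦0, 6↦2, 7↦7, 8↦9, 9↦2, 10↦2]  zeros at y ∈ {5}
  x = 9: [0↦0, 1↦10, 2↦2, 3↦3, 4↦7, 5↦8, 6↦0, 7↦10, 8↦10, 9↦5, 10↦0]  zeros at y ∈ {0, 6, 10}
  x = 10: [0↦10, 1↦5, 2↦8, 3↦2, 4↦3, 5↦5, 6↦2, 7↦10, 8↦1, 9↦2, 10↦7]  zeros at y ∈ ∅
Collecting zeros: affine points = {(0, 10), (1, 10), (2, 6), (4, 0), (5, 2), (5, 8), (5, 9), (6, 6), (8, 5), (9, 0), (9, 6), (9, 10)}.
Total count |C(F_11)_aff| = 12.


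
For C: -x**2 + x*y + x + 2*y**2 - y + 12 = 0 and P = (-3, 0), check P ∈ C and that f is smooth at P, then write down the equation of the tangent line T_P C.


Tangent line at P: 7*x - 4*y + 21 = 0.

Step 1: f(-3, 0) = 0, so P lies on C.
Step 2: partial derivatives
  f_x(x, y) = -2*x + y + 1, f_y(x, y) = x + 4*y - 1.
  f_x(P) = 7, f_y(P) = -4 (gradient nonzero, so P is smooth).
Step 3: tangent line at P: 7·(x − -3) + -4·(y − 0) = 0.
Expanding: 7*x - 4*y + 21 = 0.


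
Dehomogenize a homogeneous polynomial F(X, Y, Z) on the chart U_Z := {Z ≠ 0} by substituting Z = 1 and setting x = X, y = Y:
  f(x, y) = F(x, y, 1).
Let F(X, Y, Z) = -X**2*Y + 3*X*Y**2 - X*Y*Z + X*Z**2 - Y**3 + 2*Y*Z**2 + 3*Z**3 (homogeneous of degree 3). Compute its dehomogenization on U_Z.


f(x, y) = -x**2*y + 3*x*y**2 - x*y + x - y**3 + 2*y + 3

On U_Z we set Z = 1. Each monomial c·X^i·Y^j·Z^k in F becomes c·x^i·y^j·1^k = c·x^i·y^j.
Substituting Z = 1: F(X, Y, 1) = -x**2*y + 3*x*y**2 - x*y + x - y**3 + 2*y + 3.
Note: deg(f) ≤ deg(F) = 3; strict inequality happens when F is divisible by Z (lost terms).


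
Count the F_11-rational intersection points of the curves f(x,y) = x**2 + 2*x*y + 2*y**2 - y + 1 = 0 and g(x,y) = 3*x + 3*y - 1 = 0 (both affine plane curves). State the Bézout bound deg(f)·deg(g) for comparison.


Common zeros: ∅; count = 0; Bézout bound = 2.

deg(f) = 2, deg(g) = 1, so Bézout bound = 2.
Scan x ∈ F_11. For each x, list the y ∈ F_11 with f(x, y) ≡ 0 and those with g(x, y) ≡ 0 (mod 11); the common zeros in that column are the intersection.
  x = 0: f ≡ 0 at y ∈ {8, 9}; g ≡ 0 at y ∈ {4}; common: ∅.
  x = 1: f ≡ 0 at y ∈ ∅; g ≡ 0 at y ∈ {3}; common: ∅.
  x = 2: f ≡ 0 at y ∈ ∅; g ≡ 0 at y ∈ {2}; common: ∅.
  x = 3: f ≡ 0 at y ∈ {7}; g ≡ 0 at y ∈ {1}; common: ∅.
  x = 4: f ≡ 0 at y ∈ {4, 9}; g ≡ 0 at y ∈ {0}; common: ∅.
  x = 5: f ≡ 0 at y ∈ {5, 7}; g ≡ 0 at y ∈ {10}; common: ∅.
  x = 6: f ≡ 0 at y ∈ {3, 8}; g ≡ 0 at y ∈ {9}; common: ∅.
  x = 7: f ≡ 0 at y ∈ {5}; g ≡ 0 at y ∈ {8}; common: ∅.
  x = 8: f ≡ 0 at y ∈ ∅; g ≡ 0 at y ∈ {7}; common: ∅.
  x = 9: f ≡ 0 at y ∈ ∅; g ≡ 0 at y ∈ {6}; common: ∅.
  x = 10: f ≡ 0 at y ∈ {3, 4}; g ≡ 0 at y ∈ {5}; common: ∅.
Collecting: common zeros = ∅, so the count is 0.
Comparison with the Bézout bound: 0 ≤ 2 = deg(f)·deg(g), as expected for curves with no common component (the affine F_11-count falls short of the bound because intersections may lie at infinity, over extension fields, or carry multiplicity).


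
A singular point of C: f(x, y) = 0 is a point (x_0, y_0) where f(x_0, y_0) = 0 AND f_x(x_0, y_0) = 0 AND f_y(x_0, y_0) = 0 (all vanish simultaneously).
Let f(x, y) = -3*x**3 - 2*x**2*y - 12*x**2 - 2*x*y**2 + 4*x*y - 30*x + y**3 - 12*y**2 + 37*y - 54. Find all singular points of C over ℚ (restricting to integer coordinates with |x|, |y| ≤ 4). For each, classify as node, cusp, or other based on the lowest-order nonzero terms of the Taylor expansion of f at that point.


Singular points: {(-2, 3)}; classification: cusp.

Compute partial derivatives:
  f_x = -9*x**2 - 4*x*y - 24*x - 2*y**2 + 4*y - 30.
  f_y = -2*x**2 - 4*x*y + 4*x + 3*y**2 - 24*y + 37.
Scan x_0 ∈ {−4, ..., 4}. For each x_0, f_y(x_0, y) is a polynomial in y; find its integer roots y ∈ {−4, ..., 4}, then test f_x and f at those candidates.
  x = -4: f_y(-4, y) = 3*y**2 - 8*y - 11; vanishes at y ∈ {-1}. (-4, -1): f_x = -100 ≠ 0.
  x = -3: f_y(-3, y) = 3*y**2 - 12*y + 7; no integer root y with |y| ≤ 4.
  x = -2: f_y(-2, y) = 3*y**2 - 16*y + 21; vanishes at y ∈ {3}. (-2, 3): f_x = 0, f = 0 — SINGULAR.
  x = -1: f_y(-1, y) = 3*y**2 - 20*y + 31; no integer root y with |y| ≤ 4.
  x = 0: f_y(0, y) = 3*y**2 - 24*y + 37; no integer root y with |y| ≤ 4.
  x = 1: f_y(1, y) = 3*y**2 - 28*y + 39; no integer root y with |y| ≤ 4.
  x = 2: f_y(2, y) = 3*y**2 - 32*y + 37; no integer root y with |y| ≤ 4.
  x = 3: f_y(3, y) = 3*y**2 - 36*y + 31; no integer root y with |y| ≤ 4.
  x = 4: f_y(4, y) = 3*y**2 - 40*y + 21; no integer root y with |y| ≤ 4.
Only singular point on the grid: (-2, 3).
Classify: substitute x = -2 + u, y = 3 + v and expand: f = -3*u**3 - 2*u**2*v - 2*u*v**2 + v**3 + v**2.
No constant or linear terms (consistent with a singular point). Quadratic part: v**2. Cubic part: -3*u**3 - 2*u**2*v - 2*u*v**2 + v**3.
The quadratic part v**2 is a perfect square, so there is a single (double) tangent line v = 0, i.e. y = 3. Restricting the cubic part to that line (v = 0) leaves -3*u**3 ≠ 0, so f is not divisible by v and the branch is v² ≈ 3*u**3 to lowest order — this is a cusp.
Classification: cusp.


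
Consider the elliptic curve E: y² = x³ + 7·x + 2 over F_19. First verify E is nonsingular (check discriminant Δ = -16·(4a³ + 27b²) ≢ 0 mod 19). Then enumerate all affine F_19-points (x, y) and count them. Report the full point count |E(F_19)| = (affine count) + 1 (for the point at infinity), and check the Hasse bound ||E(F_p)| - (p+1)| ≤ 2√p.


Affine points = {(2, 9), (2, 10), (8, 0), (11, 2), (11, 17), (12, 3), (12, 16), (15, 9), (15, 10), (16, 7), (16, 12)}; affine count = 11; |E(F_19)| = 12.

Discriminant check: Δ ∝ 4a³ + 27b² = 4·7³ + 27·2² = 4·343 + 27·4 ≡ 17 (mod 19). Nonzero ⇒ E is nonsingular.
For each x ∈ F_19, compute rhs = x³ + 7·x + 2 mod 19, then count y ∈ F_19 with y² ≡ rhs.
  x = 0: rhs = 2, matching y values: none (0 points).
  x = 1: rhs = 10, matching y values: none (0 points).
  x = 2: rhs = 5, matching y values: 9, 10 (2 points).
  x = 3: rhs = 12, matching y values: none (0 points).
  x = 4: rhs = 18, matching y values: none (0 points).
  x = 5: rhs = 10, matching y values: none (0 points).
  x = 6: rhs = 13, matching y values: none (0 points).
  x = 7: rhs = 14, matching y values: none (0 points).
  x = 8: rhs = 0, matching y values: 0 (1 points).
  x = 9: rhs = 15, matching y values: none (0 points).
  x = 10: rhs = 8, matching y values: none (0 points).
  x = 11: rhs = 4, matching y values: 2, 17 (2 points).
  x = 12: rhs = 9, matching y values: 3, 16 (2 points).
  x = 13: rhs = 10, matching y values: none (0 points).
  x = 14: rhs = 13, matching y values: none (0 points).
  x = 15: rhs = 5, matching y values: 9, 10 (2 points).
  x = 16: rhs = 11, matching y values: 7, 12 (2 points).
  x = 17: rhs = 18, matching y values: none (0 points).
  x = 18: rhs = 13, matching y values: none (0 points).
Total affine count: 11.
Full point count |E(F_19)| = 11 + 1 = 12.
Hasse bound: |12 − (19+1)| = |-8| = 8 ≤ 2√19 ≈ 8.7178 ✓.


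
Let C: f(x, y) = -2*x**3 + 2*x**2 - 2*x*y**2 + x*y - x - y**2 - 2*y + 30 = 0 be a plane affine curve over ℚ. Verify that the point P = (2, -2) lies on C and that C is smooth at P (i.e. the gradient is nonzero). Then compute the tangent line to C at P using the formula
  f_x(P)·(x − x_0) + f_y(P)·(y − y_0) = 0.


Tangent line at P: -27*x + 20*y + 94 = 0.

Step 1: f(2, -2) = 0, so P lies on C.
Step 2: partial derivatives
  f_x(x, y) = -6*x**2 + 4*x - 2*y**2 + y - 1, f_y(x, y) = -4*x*y + x - 2*y - 2.
  f_x(P) = -27, f_y(P) = 20 (gradient nonzero, so P is smooth).
Step 3: tangent line at P: -27·(x − 2) + 20·(y − -2) = 0.
Expanding: -27*x + 20*y + 94 = 0.


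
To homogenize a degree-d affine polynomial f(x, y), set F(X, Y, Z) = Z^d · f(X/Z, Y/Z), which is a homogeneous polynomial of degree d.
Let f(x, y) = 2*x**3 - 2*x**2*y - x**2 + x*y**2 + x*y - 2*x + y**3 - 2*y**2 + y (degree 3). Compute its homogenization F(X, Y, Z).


F(X, Y, Z) = 2*X**3 - 2*X**2*Y - X**2*Z + X*Y**2 + X*Y*Z - 2*X*Z**2 + Y**3 - 2*Y**2*Z + Y*Z**2

deg(f) = 3.
Substitute x = X/Z, y = Y/Z into f, then multiply by Z^3.
  monomial 2·x^3·y^0 ↦ 2·X^3·Y^0·Z^0.
  monomial -2·x^2·y^1 ↦ -2·X^2·Y^1·Z^0.
  monomial -1·x^2·y^0 ↦ -1·X^2·Y^0·Z^1.
  monomial 1·x^1·y^2 ↦ 1·X^1·Y^2·Z^0.
  monomial 1·x^1·y^1 ↦ 1·X^1·Y^1·Z^1.
  monomial -2·x^1·y^0 ↦ -2·X^1·Y^0·Z^2.
  monomial 1·x^0·y^3 ↦ 1·X^0·Y^3·Z^0.
  monomial -2·x^0·y^2 ↦ -2·X^0·Y^2·Z^1.
  monomial 1·x^0·y^1 ↦ 1·X^0·Y^1·Z^2.
Collecting: F(X, Y, Z) = 2*X**3 - 2*X**2*Y - X**2*Z + X*Y**2 + X*Y*Z - 2*X*Z**2 + Y**3 - 2*Y**2*Z + Y*Z**2.


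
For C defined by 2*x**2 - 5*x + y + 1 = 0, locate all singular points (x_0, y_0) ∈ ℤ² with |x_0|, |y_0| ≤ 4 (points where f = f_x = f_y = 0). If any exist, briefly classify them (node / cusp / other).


No singular points in the scanned grid; C is smooth there.

Compute partial derivatives:
  f_x = 4*x - 5.
  f_y = 1.
f_y = 1 is a nonzero constant, so f_y never vanishes: no point (x, y) can satisfy f = f_x = f_y = 0. In particular no (x, y) ∈ {−4, ..., 4}² is singular; the curve is smooth.


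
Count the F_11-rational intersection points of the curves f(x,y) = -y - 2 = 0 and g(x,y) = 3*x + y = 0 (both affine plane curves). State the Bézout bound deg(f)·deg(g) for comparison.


Common zeros: {(8, 9)}; count = 1; Bézout bound = 1.

deg(f) = 1, deg(g) = 1, so Bézout bound = 1.
Scan x ∈ F_11. For each x, list the y ∈ F_11 with f(x, y) ≡ 0 and those with g(x, y) ≡ 0 (mod 11); the common zeros in that column are the intersection.
  x = 0: f ≡ 0 at y ∈ {9}; g ≡ 0 at y ∈ {0}; common: ∅.
  x = 1: f ≡ 0 at y ∈ {9}; g ≡ 0 at y ∈ {8}; common: ∅.
  x = 2: f ≡ 0 at y ∈ {9}; g ≡ 0 at y ∈ {5}; common: ∅.
  x = 3: f ≡ 0 at y ∈ {9}; g ≡ 0 at y ∈ {2}; common: ∅.
  x = 4: f ≡ 0 at y ∈ {9}; g ≡ 0 at y ∈ {10}; common: ∅.
  x = 5: f ≡ 0 at y ∈ {9}; g ≡ 0 at y ∈ {7}; common: ∅.
  x = 6: f ≡ 0 at y ∈ {9}; g ≡ 0 at y ∈ {4}; common: ∅.
  x = 7: f ≡ 0 at y ∈ {9}; g ≡ 0 at y ∈ {1}; common: ∅.
  x = 8: f ≡ 0 at y ∈ {9}; g ≡ 0 at y ∈ {9}; common: {9}.
  x = 9: f ≡ 0 at y ∈ {9}; g ≡ 0 at y ∈ {6}; common: ∅.
  x = 10: f ≡ 0 at y ∈ {9}; g ≡ 0 at y ∈ {3}; common: ∅.
Collecting: common zeros = {(8, 9)}, so the count is 1.
Comparison with the Bézout bound: 1 ≤ 1 = deg(f)·deg(g), as expected for curves with no common component (the bound is attained).


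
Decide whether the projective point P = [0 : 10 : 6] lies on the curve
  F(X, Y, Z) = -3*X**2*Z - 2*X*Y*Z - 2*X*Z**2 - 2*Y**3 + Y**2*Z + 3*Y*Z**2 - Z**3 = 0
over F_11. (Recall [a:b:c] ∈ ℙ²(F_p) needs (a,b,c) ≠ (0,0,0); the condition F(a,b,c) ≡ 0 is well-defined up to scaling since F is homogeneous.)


F(0,10,6) ≡ 3 (mod 11); P is NOT on the curve.

Evaluate F(0, 10, 6) term-by-term (mod 11).
  -3*X**2*Z ↦ -3·0·1·6 = 0
  -2*X*Y*Z ↦ -2·0·10·6 = 0
  -2*X*Z**2 ↦ -2·0·1·36 = 0
  -2*Y**3 ↦ -2·1·1000·1 = -2000
  Y**2*Z ↦ 1·1·100·6 = 600
  3*Y*Z**2 ↦ 3·1·10·36 = 1080
  -Z**3 ↦ -1·1·1·216 = -216
Sum: F(0, 10, 6) = (0) + (0) + (0) + (-2000) + (600) + (1080) + (-216) = -536.
Reducing mod 11: -536 ≡ 3 (mod 11).
Since F(a, b, c) ≡ 3 ≠ 0 (mod 11), P does NOT lie on the curve.


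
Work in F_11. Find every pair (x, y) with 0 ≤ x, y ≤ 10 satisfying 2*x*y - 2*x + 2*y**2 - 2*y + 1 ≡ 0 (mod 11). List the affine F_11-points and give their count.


Affine F_11-points: {(3, 2), (3, 7), (4, 9), (4, 10), (5, 3), (5, 4), (6, 0), (6, 6), (10, 5), (10, 8)}; count = 10.

For each of the 121 pairs (x, y) ∈ F_11², evaluate f(x, y) mod 11. Record the zeros.
  x = 0: [0↦1, 1↦1, 2↦5, 3↦2, 4↦3, 5↦8, 6↦6, 7↦8, 8↦3, 9↦2, 10↦5]  zeros at y ∈ ∅
  x = 1: [0↦10, 1↦1, 2↦7, 3↦6, 4↦9, 5↦5, 6↦5, 7↦9, 8↦6, 9↦7, 10↦1]  zeros at y ∈ ∅
  x = 2: [0↦8, 1↦1, 2↦9, 3↦10, 4↦4, 5↦2, 6↦4, 7↦10, 8↦9, 9↦1, 10↦8]  zeros at y ∈ ∅
  x = 3: [0↦6, 1↦1, 2↦0, 3↦3, 4↦10, 5↦10, 6↦3, 7↦0, 8↦1, 9↦6, 10↦4]  zeros at y ∈ {2, 7}
  x = 4: [0↦4, 1↦1, 2↦2, 3↦7, 4↦5, 5↦7, 6↦2, 7↦1, 8↦4, 9↦0, 10↦0]  zeros at y ∈ {9, 10}
  x = 5: [0↦2, 1↦1, 2↦4, 3↦0, 4↦0, 5↦4, 6↦1, 7↦2, 8↦7, 9↦5, 10↦7]  zeros at y ∈ {3, 4}
  x = 6: [0↦0, 1↦1, 2↦6, 3↦4, 4↦6, 5↦1, 6↦0, 7↦3, 8↦10, 9↦10, 10↦3]  zeros at y ∈ {0, 6}
  x = 7: [0↦9, 1↦1, 2↦8, 3↦8, 4↦1, 5↦9, 6↦10, 7↦4, 8↦2, 9↦4, 10↦10]  zeros at y ∈ ∅
  x = 8: [0↦7, 1↦1, 2↦10, 3↦1, 4↦7, 5↦6, 6↦9, 7↦5, 8↦5, 9↦9, 10↦6]  zeros at y ∈ ∅
  x = 9: [0↦5, 1↦1, 2↦1, 3↦5, 4↦2, 5↦3, 6↦8, 7↦6, 8↦8, 9↦3, 10↦2]  zeros at y ∈ ∅
  x = 10: [0↦3, 1↦1, 2↦3, 3↦9, 4↦8, 5↦0, 6↦7, 7↦7, 8↦0, 9↦8, 10↦9]  zeros at y ∈ {5, 8}
Collecting zeros: affine points = {(3, 2), (3, 7), (4, 9), (4, 10), (5, 3), (5, 4), (6, 0), (6, 6), (10, 5), (10, 8)}.
Total count |C(F_11)_aff| = 10.


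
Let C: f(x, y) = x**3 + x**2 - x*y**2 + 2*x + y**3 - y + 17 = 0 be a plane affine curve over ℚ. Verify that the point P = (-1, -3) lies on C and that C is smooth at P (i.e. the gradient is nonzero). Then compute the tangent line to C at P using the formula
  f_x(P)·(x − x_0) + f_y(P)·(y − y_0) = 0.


Tangent line at P: -6*x + 20*y + 54 = 0.

Step 1: f(-1, -3) = 0, so P lies on C.
Step 2: partial derivatives
  f_x(x, y) = 3*x**2 + 2*x - y**2 + 2, f_y(x, y) = -2*x*y + 3*y**2 - 1.
  f_x(P) = -6, f_y(P) = 20 (gradient nonzero, so P is smooth).
Step 3: tangent line at P: -6·(x − -1) + 20·(y − -3) = 0.
Expanding: -6*x + 20*y + 54 = 0.


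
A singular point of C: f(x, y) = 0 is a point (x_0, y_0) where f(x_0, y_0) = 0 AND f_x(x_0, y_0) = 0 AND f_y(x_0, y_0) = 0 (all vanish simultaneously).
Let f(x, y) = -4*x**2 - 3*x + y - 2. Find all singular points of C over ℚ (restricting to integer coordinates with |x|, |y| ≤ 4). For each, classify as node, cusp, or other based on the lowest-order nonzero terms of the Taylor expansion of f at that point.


No singular points in the scanned grid; C is smooth there.

Compute partial derivatives:
  f_x = -8*x - 3.
  f_y = 1.
f_y = 1 is a nonzero constant, so f_y never vanishes: no point (x, y) can satisfy f = f_x = f_y = 0. In particular no (x, y) ∈ {−4, ..., 4}² is singular; the curve is smooth.


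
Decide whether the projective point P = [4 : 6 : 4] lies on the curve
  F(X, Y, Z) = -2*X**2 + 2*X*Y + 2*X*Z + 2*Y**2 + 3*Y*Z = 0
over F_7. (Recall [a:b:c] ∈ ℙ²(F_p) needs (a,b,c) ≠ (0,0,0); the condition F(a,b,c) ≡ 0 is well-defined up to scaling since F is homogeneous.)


F(4,6,4) ≡ 3 (mod 7); P is NOT on the curve.

Evaluate F(4, 6, 4) term-by-term (mod 7).
  -2*X**2 ↦ -2·16·1·1 = -32
  2*X*Y ↦ 2·4·6·1 = 48
  2*X*Z ↦ 2·4·1·4 = 32
  2*Y**2 ↦ 2·1·36·1 = 72
  3*Y*Z ↦ 3·1·6·4 = 72
Sum: F(4, 6, 4) = (-32) + (48) + (32) + (72) + (72) = 192.
Reducing mod 7: 192 ≡ 3 (mod 7).
Since F(a, b, c) ≡ 3 ≠ 0 (mod 7), P does NOT lie on the curve.


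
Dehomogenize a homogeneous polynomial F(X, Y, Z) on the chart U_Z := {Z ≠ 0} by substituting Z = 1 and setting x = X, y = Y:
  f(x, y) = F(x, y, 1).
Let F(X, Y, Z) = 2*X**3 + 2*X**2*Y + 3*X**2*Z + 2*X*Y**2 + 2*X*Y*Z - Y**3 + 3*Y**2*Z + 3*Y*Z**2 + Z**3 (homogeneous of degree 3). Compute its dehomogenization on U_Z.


f(x, y) = 2*x**3 + 2*x**2*y + 3*x**2 + 2*x*y**2 + 2*x*y - y**3 + 3*y**2 + 3*y + 1

On U_Z we set Z = 1. Each monomial c·X^i·Y^j·Z^k in F becomes c·x^i·y^j·1^k = c·x^i·y^j.
Substituting Z = 1: F(X, Y, 1) = 2*x**3 + 2*x**2*y + 3*x**2 + 2*x*y**2 + 2*x*y - y**3 + 3*y**2 + 3*y + 1.
Note: deg(f) ≤ deg(F) = 3; strict inequality happens when F is divisible by Z (lost terms).


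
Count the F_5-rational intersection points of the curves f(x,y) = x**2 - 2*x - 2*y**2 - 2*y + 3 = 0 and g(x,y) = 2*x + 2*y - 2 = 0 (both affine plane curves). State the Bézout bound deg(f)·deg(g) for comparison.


Common zeros: ∅; count = 0; Bézout bound = 2.

deg(f) = 2, deg(g) = 1, so Bézout bound = 2.
Scan x ∈ F_5. For each x, list the y ∈ F_5 with f(x, y) ≡ 0 and those with g(x, y) ≡ 0 (mod 5); the common zeros in that column are the intersection.
  x = 0: f ≡ 0 at y ∈ ∅; g ≡ 0 at y ∈ {1}; common: ∅.
  x = 1: f ≡ 0 at y ∈ {2}; g ≡ 0 at y ∈ {0}; common: ∅.
  x = 2: f ≡ 0 at y ∈ ∅; g ≡ 0 at y ∈ {4}; common: ∅.
  x = 3: f ≡ 0 at y ∈ ∅; g ≡ 0 at y ∈ {3}; common: ∅.
  x = 4: f ≡ 0 at y ∈ ∅; g ≡ 0 at y ∈ {2}; common: ∅.
Collecting: common zeros = ∅, so the count is 0.
Comparison with the Bézout bound: 0 ≤ 2 = deg(f)·deg(g), as expected for curves with no common component (the affine F_5-count falls short of the bound because intersections may lie at infinity, over extension fields, or carry multiplicity).


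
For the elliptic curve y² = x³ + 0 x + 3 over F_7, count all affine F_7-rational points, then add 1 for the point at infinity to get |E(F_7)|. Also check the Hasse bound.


Affine points = {(1, 2), (1, 5), (2, 2), (2, 5), (3, 3), (3, 4), (4, 2), (4, 5), (5, 3), (5, 4), (6, 3), (6, 4)}; affine count = 12; |E(F_7)| = 13.

Discriminant check: Δ ∝ 4a³ + 27b² = 4·0³ + 27·3² = 4·0 + 27·9 ≡ 5 (mod 7). Nonzero ⇒ E is nonsingular.
For each x ∈ F_7, compute rhs = x³ + 0·x + 3 mod 7, then count y ∈ F_7 with y² ≡ rhs.
  x = 0: rhs = 3, matching y values: none (0 points).
  x = 1: rhs = 4, matching y values: 2, 5 (2 points).
  x = 2: rhs = 4, matching y values: 2, 5 (2 points).
  x = 3: rhs = 2, matching y values: 3, 4 (2 points).
  x = 4: rhs = 4, matching y values: 2, 5 (2 points).
  x = 5: rhs = 2, matching y values: 3, 4 (2 points).
  x = 6: rhs = 2, matching y values: 3, 4 (2 points).
Total affine count: 12.
Full point count |E(F_7)| = 12 + 1 = 13.
Hasse bound: |13 − (7+1)| = |5| = 5 ≤ 2√7 ≈ 5.2915 ✓.


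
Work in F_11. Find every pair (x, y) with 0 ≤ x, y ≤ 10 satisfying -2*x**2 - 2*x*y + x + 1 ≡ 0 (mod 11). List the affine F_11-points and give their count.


Affine F_11-points: {(1, 0), (2, 7), (3, 5), (4, 9), (5, 0), (6, 1), (7, 3), (8, 7), (9, 5), (10, 1)}; count = 10.

For each of the 121 pairs (x, y) ∈ F_11², evaluate f(x, y) mod 11. Record the zeros.
  x = 0: [0↦1, 1↦1, 2↦1, 3↦1, 4↦1, 5↦1, 6↦1, 7↦1, 8↦1, 9↦1, 10↦1]  zeros at y ∈ ∅
  x = 1: [0↦0, 1↦9, 2↦7, 3↦5, 4↦3, 5↦1, 6↦10, 7↦8, 8↦6, 9↦4, 10↦2]  zeros at y ∈ {0}
  x = 2: [0↦6, 1↦2, 2↦9, 3↦5, 4↦1, 5↦8, 6↦4, 7↦0, 8↦7, 9↦3, 10↦10]  zeros at y ∈ {7}
  x = 3: [0↦8, 1↦2, 2↦7, 3↦1, 4↦6, 5↦0, 6↦5, 7↦10, 8↦4, 9↦9, 10↦3]  zeros at y ∈ {5}
  x = 4: [0↦6, 1↦9, 2↦1, 3↦4, 4↦7, 5↦10, 6↦2, 7↦5, 8↦8, 9↦0, 10↦3]  zeros at y ∈ {9}
  x = 5: [0↦0, 1↦1, 2↦2, 3↦3, 4↦4, 5↦5, 6↦6, 7↦7, 8↦8, 9↦9, 10↦10]  zeros at y ∈ {0}
  x = 6: [0↦1, 1↦0, 2↦10, 3↦9, 4↦8, 5↦7, 6↦6, 7↦5, 8↦4, 9↦3, 10↦2]  zeros at y ∈ {1}
  x = 7: [0↦9, 1↦6, 2↦3, 3↦0, 4↦8, 5↦5, 6↦2, 7↦10, 8↦7, 9↦4, 10↦1]  zeros at y ∈ {3}
  x = 8: [0↦2, 1↦8, 2↦3, 3↦9, 4↦4, 5↦10, 6↦5, 7↦0, 8↦6, 9↦1, 10↦7]  zeros at y ∈ {7}
  x = 9: [0↦2, 1↦6, 2↦10, 3↦3, 4↦7, 5↦0, 6↦4, 7↦8, 8↦1, 9↦5, 10↦9]  zeros at y ∈ {5}
  x = 10: [0↦9, 1↦0, 2↦2, 3↦4, 4↦6, 5↦8, 6↦10, 7↦1, 8↦3, 9↦5, 10↦7]  zeros at y ∈ {1}
Collecting zeros: affine points = {(1, 0), (2, 7), (3, 5), (4, 9), (5, 0), (6, 1), (7, 3), (8, 7), (9, 5), (10, 1)}.
Total count |C(F_11)_aff| = 10.


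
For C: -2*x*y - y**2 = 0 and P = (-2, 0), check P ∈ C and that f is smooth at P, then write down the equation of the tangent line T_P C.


Tangent line at P: 4*y = 0.

Step 1: f(-2, 0) = 0, so P lies on C.
Step 2: partial derivatives
  f_x(x, y) = -2*y, f_y(x, y) = -2*x - 2*y.
  f_x(P) = 0, f_y(P) = 4 (gradient nonzero, so P is smooth).
Step 3: tangent line at P: 0·(x − -2) + 4·(y − 0) = 0.
Expanding: 4*y = 0.


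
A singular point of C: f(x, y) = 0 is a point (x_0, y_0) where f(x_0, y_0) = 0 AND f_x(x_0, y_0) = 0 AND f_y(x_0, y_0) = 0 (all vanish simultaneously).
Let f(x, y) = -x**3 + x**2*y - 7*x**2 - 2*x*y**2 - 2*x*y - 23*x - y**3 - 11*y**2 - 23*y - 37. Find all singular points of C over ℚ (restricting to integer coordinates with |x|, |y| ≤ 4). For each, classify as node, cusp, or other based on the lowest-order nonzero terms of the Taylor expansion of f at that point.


Singular points: {(-3, -2)}; classification: cusp.

Compute partial derivatives:
  f_x = -3*x**2 + 2*x*y - 14*x - 2*y**2 - 2*y - 23.
  f_y = x**2 - 4*x*y - 2*x - 3*y**2 - 22*y - 23.
Scan x_0 ∈ {−4, ..., 4}. For each x_0, f_y(x_0, y) is a polynomial in y; find its integer roots y ∈ {−4, ..., 4}, then test f_x and f at those candidates.
  x = -4: f_y(-4, y) = -3*y**2 - 6*y + 1; no integer root y with |y| ≤ 4.
  x = -3: f_y(-3, y) = -3*y**2 - 10*y - 8; vanishes at y ∈ {-2}. (-3, -2): f_x = 0, f = 0 — SINGULAR.
  x = -2: f_y(-2, y) = -3*y**2 - 14*y - 15; vanishes at y ∈ {-3}. (-2, -3): f_x = -7 ≠ 0.
  x = -1: f_y(-1, y) = -3*y**2 - 18*y - 20; no integer root y with |y| ≤ 4.
  x = 0: f_y(0, y) = -3*y**2 - 22*y - 23; no integer root y with |y| ≤ 4.
  x = 1: f_y(1, y) = -3*y**2 - 26*y - 24; no integer root y with |y| ≤ 4.
  x = 2: f_y(2, y) = -3*y**2 - 30*y - 23; no integer root y with |y| ≤ 4.
  x = 3: f_y(3, y) = -3*y**2 - 34*y - 20; no integer root y with |y| ≤ 4.
  x = 4: f_y(4, y) = -3*y**2 - 38*y - 15; no integer root y with |y| ≤ 4.
Only singular point on the grid: (-3, -2).
Classify: substitute x = -3 + u, y = -2 + v and expand: f = -u**3 + u**2*v - 2*u*v**2 - v**3 + v**2.
No constant or linear terms (consistent with a singular point). Quadratic part: v**2. Cubic part: -u**3 + u**2*v - 2*u*v**2 - v**3.
The quadratic part v**2 is a perfect square, so there is a single (double) tangent line v = 0, i.e. y = -2. Restricting the cubic part to that line (v = 0) leaves -u**3 ≠ 0, so f is not divisible by v and the branch is v² ≈ u**3 to lowest order — this is a cusp.
Classification: cusp.


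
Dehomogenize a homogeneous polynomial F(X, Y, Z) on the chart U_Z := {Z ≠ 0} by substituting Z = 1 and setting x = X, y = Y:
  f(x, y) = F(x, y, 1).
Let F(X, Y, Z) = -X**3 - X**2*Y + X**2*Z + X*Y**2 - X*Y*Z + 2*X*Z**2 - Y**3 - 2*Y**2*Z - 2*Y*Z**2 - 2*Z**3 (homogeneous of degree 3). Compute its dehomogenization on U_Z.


f(x, y) = -x**3 - x**2*y + x**2 + x*y**2 - x*y + 2*x - y**3 - 2*y**2 - 2*y - 2

On U_Z we set Z = 1. Each monomial c·X^i·Y^j·Z^k in F becomes c·x^i·y^j·1^k = c·x^i·y^j.
Substituting Z = 1: F(X, Y, 1) = -x**3 - x**2*y + x**2 + x*y**2 - x*y + 2*x - y**3 - 2*y**2 - 2*y - 2.
Note: deg(f) ≤ deg(F) = 3; strict inequality happens when F is divisible by Z (lost terms).


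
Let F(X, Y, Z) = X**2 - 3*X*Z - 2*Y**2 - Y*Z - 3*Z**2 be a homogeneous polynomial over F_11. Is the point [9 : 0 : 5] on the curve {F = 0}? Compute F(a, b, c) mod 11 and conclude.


F(9,0,5) ≡ 3 (mod 11); P is NOT on the curve.

Evaluate F(9, 0, 5) term-by-term (mod 11).
  X**2 ↦ 1·81·1·1 = 81
  -3*X*Z ↦ -3·9·1·5 = -135
  -2*Y**2 ↦ -2·1·0·1 = 0
  -Y*Z ↦ -1·1·0·5 = 0
  -3*Z**2 ↦ -3·1·1·25 = -75
Sum: F(9, 0, 5) = (81) + (-135) + (0) + (0) + (-75) = -129.
Reducing mod 11: -129 ≡ 3 (mod 11).
Since F(a, b, c) ≡ 3 ≠ 0 (mod 11), P does NOT lie on the curve.
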